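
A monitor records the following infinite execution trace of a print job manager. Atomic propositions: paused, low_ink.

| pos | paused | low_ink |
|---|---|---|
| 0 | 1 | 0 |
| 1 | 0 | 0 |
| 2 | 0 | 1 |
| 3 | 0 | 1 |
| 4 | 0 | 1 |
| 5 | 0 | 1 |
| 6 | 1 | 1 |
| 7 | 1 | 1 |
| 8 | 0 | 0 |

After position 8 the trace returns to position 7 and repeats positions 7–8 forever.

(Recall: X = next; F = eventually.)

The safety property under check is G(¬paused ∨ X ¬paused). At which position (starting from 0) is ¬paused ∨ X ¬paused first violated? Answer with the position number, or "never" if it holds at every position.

Check ¬paused ∨ X ¬paused at each position in order: 0 ✓, 1 ✓, 2 ✓, 3 ✓, 4 ✓, 5 ✓.
At position 6 the labels are {low_ink, paused} and the next position 7 has {low_ink, paused}, so ¬paused ∨ X ¬paused is false there. This is the first violation.

6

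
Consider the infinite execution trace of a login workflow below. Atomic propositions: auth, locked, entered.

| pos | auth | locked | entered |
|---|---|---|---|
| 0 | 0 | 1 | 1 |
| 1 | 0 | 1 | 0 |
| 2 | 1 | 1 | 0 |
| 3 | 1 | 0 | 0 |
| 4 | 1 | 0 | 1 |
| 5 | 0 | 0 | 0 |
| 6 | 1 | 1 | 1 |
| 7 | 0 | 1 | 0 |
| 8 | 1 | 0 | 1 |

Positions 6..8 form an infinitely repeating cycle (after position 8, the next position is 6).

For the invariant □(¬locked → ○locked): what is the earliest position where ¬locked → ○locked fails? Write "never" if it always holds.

Check ¬locked → ○locked at each position in order: 0 ✓, 1 ✓, 2 ✓.
At position 3 the labels are {auth} and the next position 4 has {auth, entered}, so ¬locked → ○locked is false there. This is the first violation.

3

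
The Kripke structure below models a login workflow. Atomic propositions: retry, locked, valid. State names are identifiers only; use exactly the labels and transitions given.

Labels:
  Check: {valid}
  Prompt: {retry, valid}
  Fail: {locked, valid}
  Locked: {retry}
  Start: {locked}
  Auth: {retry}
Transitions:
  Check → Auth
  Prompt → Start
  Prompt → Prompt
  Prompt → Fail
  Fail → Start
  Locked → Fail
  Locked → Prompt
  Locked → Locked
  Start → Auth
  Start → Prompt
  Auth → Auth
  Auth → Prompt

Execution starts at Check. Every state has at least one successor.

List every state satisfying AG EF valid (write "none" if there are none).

States satisfying EF valid: {Check, Prompt, Fail, Locked, Start, Auth}.
States satisfying AG EF valid: {Check, Prompt, Fail, Locked, Start, Auth}.

{Check, Prompt, Fail, Locked, Start, Auth}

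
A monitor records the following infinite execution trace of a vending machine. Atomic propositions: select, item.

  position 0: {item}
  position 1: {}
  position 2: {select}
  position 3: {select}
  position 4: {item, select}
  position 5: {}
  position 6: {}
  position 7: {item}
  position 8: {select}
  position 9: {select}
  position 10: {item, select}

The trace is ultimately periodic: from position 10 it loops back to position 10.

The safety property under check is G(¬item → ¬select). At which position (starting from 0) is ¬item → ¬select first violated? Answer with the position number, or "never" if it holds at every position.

2

Check ¬item → ¬select at each position in order: 0 ✓, 1 ✓.
At position 2 the labels are {select}, so ¬item → ¬select is false there. This is the first violation.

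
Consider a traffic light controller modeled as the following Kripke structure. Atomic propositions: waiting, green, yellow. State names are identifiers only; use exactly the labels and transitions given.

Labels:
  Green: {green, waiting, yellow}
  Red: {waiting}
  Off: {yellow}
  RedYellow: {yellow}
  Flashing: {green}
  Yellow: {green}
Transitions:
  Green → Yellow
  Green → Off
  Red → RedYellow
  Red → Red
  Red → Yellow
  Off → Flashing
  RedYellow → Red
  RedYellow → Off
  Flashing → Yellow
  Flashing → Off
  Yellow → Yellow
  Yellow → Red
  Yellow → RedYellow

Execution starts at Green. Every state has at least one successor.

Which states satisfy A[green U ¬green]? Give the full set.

{Red, Off, RedYellow}

States satisfying green: {Green, Flashing, Yellow}.
States satisfying ¬green: {Red, Off, RedYellow}.
States satisfying A[green U ¬green]: {Red, Off, RedYellow}.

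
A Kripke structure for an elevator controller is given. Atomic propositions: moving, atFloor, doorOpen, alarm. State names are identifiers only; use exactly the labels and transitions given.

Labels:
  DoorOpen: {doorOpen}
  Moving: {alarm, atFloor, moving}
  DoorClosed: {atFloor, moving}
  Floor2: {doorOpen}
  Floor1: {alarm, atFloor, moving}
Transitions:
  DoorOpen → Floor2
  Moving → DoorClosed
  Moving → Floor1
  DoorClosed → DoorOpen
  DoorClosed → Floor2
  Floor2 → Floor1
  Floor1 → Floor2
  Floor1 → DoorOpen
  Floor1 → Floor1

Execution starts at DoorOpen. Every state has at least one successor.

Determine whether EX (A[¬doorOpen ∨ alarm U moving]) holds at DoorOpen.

States satisfying A[¬doorOpen ∨ alarm U moving]: {Moving, DoorClosed, Floor1}.
States satisfying EX (A[¬doorOpen ∨ alarm U moving]): {Moving, Floor2, Floor1}.
No suitable path/successor from DoorOpen witnesses the formula.
DoorOpen ∉ Sat(EX (A[¬doorOpen ∨ alarm U moving])).

Violated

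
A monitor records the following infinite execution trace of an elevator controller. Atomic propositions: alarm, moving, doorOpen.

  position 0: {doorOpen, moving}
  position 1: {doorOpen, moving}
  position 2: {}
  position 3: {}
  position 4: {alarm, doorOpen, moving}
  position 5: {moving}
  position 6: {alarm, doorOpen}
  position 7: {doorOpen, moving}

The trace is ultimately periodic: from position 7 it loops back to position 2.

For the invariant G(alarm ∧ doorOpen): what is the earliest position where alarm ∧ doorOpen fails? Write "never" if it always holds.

At position 0 the labels are {doorOpen, moving}, so alarm ∧ doorOpen is false there. This is the first violation.

0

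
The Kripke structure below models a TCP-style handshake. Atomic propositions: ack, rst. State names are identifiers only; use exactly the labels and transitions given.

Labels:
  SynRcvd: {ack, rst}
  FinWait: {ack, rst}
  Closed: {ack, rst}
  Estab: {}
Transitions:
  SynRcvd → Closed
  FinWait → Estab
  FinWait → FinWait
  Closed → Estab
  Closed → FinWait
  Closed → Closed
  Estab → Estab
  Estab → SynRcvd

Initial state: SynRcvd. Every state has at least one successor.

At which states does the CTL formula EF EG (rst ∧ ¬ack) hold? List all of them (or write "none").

none

States satisfying EG (rst ∧ ¬ack): ∅.
States satisfying EF EG (rst ∧ ¬ack): ∅.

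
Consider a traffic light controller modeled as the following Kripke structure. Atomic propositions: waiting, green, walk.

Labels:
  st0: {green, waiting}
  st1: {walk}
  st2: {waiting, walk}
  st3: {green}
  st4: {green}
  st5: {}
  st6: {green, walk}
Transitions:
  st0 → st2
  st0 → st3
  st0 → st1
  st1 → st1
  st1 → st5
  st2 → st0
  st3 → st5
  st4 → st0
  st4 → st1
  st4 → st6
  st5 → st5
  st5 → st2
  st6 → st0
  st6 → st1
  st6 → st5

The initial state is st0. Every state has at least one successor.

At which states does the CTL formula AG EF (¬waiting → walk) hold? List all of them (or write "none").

States satisfying EF (¬waiting → walk): {st0, st1, st2, st3, st4, st5, st6}.
States satisfying AG EF (¬waiting → walk): {st0, st1, st2, st3, st4, st5, st6}.

{st0, st1, st2, st3, st4, st5, st6}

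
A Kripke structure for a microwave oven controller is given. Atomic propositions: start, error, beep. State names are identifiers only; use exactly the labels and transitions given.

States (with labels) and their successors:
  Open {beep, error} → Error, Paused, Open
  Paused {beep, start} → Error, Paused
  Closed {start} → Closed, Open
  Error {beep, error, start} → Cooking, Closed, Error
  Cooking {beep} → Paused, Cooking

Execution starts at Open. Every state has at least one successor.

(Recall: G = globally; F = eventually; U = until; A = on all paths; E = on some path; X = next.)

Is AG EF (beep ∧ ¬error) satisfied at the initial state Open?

Satisfied

States satisfying EF (beep ∧ ¬error): {Open, Paused, Closed, Error, Cooking}.
States satisfying AG EF (beep ∧ ¬error): {Open, Paused, Closed, Error, Cooking}.
Every state reachable from Open satisfies EF (beep ∧ ¬error).
Open ∈ Sat(AG EF (beep ∧ ¬error)).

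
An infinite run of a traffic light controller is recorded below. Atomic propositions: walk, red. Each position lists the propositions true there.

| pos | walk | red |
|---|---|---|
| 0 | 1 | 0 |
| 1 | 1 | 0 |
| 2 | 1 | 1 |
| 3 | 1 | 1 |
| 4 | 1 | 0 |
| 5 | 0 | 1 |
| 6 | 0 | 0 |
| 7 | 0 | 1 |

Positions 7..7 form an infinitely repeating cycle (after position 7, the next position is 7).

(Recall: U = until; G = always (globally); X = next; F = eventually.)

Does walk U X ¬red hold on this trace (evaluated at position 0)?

Yes

Walking from position 0: X ¬red first holds at position 0, and walk holds at every earlier position along the way, so walk U X ¬red holds.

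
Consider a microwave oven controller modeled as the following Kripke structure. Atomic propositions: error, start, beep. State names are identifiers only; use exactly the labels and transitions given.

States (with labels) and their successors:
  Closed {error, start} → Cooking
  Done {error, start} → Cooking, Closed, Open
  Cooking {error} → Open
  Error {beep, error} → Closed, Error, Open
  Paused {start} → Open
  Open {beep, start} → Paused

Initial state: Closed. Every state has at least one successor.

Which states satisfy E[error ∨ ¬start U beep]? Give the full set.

{Closed, Done, Cooking, Error, Open}

States satisfying error ∨ ¬start: {Closed, Done, Cooking, Error}.
States satisfying beep: {Error, Open}.
States satisfying E[error ∨ ¬start U beep]: {Closed, Done, Cooking, Error, Open}.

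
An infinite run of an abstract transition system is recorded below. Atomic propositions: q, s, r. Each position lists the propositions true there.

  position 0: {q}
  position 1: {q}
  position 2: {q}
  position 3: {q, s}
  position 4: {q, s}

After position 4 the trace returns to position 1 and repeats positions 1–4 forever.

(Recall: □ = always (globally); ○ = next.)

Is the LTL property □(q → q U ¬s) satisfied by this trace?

Holds

q → q U ¬s holds at every position 0..4, and those are all positions ever visited, so □(q → q U ¬s) holds.
Positions where q holds: 0, 1, 2, 3, 4.
Check q U ¬s at each: 0→ok, 1→ok, 2→ok, 3→ok, 4→ok.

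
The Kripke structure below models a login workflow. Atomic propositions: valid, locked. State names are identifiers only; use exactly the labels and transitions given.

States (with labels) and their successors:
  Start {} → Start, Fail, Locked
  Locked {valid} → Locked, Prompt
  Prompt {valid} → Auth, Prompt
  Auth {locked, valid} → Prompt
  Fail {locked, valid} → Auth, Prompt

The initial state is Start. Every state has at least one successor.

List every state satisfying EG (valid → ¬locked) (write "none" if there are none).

{Start, Locked, Prompt}

States satisfying valid → ¬locked: {Start, Locked, Prompt}.
States satisfying EG (valid → ¬locked): {Start, Locked, Prompt}.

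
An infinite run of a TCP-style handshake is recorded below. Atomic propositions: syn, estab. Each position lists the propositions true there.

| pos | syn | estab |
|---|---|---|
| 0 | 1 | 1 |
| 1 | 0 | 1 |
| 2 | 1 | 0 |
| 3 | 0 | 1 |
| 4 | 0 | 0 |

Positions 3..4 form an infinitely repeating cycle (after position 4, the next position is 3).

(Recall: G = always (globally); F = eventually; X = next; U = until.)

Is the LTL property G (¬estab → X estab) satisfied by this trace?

Satisfied

¬estab → X estab holds at every position 0..4, and those are all positions ever visited, so G (¬estab → X estab) holds.
Positions where ¬estab holds: 2, 4.
Check X estab at each: 2→ok, 4→ok.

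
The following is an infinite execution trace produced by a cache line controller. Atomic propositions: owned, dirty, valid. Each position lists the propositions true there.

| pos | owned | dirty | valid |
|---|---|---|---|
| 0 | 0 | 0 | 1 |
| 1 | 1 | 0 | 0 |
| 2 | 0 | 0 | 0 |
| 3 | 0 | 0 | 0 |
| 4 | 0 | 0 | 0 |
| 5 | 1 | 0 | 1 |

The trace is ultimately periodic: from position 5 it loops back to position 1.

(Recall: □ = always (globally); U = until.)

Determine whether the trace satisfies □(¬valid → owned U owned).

¬valid → owned U owned must hold at every position from 0 onward. It fails at position 2, so □(¬valid → owned U owned) is false.
Positions where ¬valid holds: 1, 2, 3, 4.
Check owned U owned at each: 1→ok, 2→fails, 3→fails, 4→fails.

No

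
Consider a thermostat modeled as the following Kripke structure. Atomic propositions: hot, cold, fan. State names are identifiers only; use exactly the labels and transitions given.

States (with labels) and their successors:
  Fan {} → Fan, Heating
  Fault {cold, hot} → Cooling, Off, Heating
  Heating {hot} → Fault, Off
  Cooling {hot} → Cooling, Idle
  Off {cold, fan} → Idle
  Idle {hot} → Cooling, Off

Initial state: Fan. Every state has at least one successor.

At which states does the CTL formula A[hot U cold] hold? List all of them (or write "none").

{Fault, Heating, Off}

States satisfying hot: {Fault, Heating, Cooling, Idle}.
States satisfying cold: {Fault, Off}.
States satisfying A[hot U cold]: {Fault, Heating, Off}.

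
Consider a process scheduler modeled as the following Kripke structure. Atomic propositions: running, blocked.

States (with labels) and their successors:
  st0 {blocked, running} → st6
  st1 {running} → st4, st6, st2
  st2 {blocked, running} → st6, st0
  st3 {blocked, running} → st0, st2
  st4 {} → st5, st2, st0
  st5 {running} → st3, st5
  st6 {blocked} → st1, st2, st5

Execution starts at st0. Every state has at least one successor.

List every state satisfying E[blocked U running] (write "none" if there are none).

{st0, st1, st2, st3, st5, st6}

States satisfying blocked: {st0, st2, st3, st6}.
States satisfying running: {st0, st1, st2, st3, st5}.
States satisfying E[blocked U running]: {st0, st1, st2, st3, st5, st6}.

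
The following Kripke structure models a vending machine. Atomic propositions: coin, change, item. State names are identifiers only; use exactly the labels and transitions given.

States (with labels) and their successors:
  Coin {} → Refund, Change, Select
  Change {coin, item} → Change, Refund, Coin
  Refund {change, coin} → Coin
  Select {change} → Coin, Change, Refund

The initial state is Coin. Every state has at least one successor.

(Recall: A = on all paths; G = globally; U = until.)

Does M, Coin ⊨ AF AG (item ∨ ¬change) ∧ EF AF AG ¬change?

States satisfying AG (item ∨ ¬change): ∅.
States satisfying AF AG (item ∨ ¬change): ∅.
States satisfying AF AG ¬change: ∅.
States satisfying EF AF AG ¬change: ∅.
States satisfying AF AG (item ∨ ¬change) ∧ EF AF AG ¬change: ∅.
Coin ∉ Sat(AF AG (item ∨ ¬change) ∧ EF AF AG ¬change).

No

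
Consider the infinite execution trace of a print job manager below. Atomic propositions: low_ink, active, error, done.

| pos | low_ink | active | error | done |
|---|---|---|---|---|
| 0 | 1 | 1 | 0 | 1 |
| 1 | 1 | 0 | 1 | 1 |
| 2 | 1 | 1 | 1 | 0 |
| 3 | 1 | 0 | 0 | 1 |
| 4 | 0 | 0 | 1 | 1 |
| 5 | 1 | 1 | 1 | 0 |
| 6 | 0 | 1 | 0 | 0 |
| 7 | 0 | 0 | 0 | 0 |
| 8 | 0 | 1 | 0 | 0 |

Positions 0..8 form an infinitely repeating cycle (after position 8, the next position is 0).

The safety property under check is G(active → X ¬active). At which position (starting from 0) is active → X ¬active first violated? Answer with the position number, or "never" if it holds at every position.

5

Check active → X ¬active at each position in order: 0 ✓, 1 ✓, 2 ✓, 3 ✓, 4 ✓.
At position 5 the labels are {active, error, low_ink} and the next position 6 has {active}, so active → X ¬active is false there. This is the first violation.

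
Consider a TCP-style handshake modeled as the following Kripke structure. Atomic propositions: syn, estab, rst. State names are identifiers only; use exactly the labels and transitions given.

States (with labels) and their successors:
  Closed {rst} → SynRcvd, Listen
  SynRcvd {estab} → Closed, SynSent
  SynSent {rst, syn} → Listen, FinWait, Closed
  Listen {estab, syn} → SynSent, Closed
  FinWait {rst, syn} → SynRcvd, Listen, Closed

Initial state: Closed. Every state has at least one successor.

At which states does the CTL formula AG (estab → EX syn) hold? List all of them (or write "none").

{Closed, SynRcvd, SynSent, Listen, FinWait}

States satisfying estab → EX syn: {Closed, SynRcvd, SynSent, Listen, FinWait}.
States satisfying AG (estab → EX syn): {Closed, SynRcvd, SynSent, Listen, FinWait}.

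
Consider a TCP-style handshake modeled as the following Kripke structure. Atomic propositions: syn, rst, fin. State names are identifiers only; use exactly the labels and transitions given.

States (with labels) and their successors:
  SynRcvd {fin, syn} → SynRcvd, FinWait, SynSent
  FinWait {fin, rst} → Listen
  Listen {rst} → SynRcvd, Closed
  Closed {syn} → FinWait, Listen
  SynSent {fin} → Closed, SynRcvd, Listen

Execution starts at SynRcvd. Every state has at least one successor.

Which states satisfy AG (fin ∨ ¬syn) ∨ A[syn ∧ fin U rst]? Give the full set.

States satisfying fin ∨ ¬syn: {SynRcvd, FinWait, Listen, SynSent}.
States satisfying AG (fin ∨ ¬syn): ∅.
States satisfying syn ∧ fin: {SynRcvd}.
States satisfying rst: {FinWait, Listen}.
States satisfying A[syn ∧ fin U rst]: {FinWait, Listen}.
States satisfying AG (fin ∨ ¬syn) ∨ A[syn ∧ fin U rst]: {FinWait, Listen}.

{FinWait, Listen}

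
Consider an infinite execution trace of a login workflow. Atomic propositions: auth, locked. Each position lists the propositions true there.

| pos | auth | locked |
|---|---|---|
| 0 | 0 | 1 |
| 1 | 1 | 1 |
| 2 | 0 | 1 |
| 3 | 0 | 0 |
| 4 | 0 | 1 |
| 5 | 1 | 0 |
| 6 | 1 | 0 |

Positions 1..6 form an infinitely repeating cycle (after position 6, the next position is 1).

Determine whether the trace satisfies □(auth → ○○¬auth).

auth → ○○¬auth must hold at every position from 0 onward. It fails at position 5, so □(auth → ○○¬auth) is false.
Positions where auth holds: 1, 5, 6.
Check ○○¬auth at each: 1→ok, 5→fails, 6→ok.

Does not hold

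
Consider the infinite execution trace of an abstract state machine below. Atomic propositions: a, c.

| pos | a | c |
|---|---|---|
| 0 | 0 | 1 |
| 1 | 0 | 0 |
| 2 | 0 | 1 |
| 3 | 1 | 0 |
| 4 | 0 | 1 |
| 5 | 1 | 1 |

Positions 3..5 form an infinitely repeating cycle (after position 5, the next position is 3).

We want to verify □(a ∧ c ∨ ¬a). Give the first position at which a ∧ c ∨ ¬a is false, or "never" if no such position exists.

Check a ∧ c ∨ ¬a at each position in order: 0 ✓, 1 ✓, 2 ✓.
At position 3 the labels are {a}, so a ∧ c ∨ ¬a is false there. This is the first violation.

3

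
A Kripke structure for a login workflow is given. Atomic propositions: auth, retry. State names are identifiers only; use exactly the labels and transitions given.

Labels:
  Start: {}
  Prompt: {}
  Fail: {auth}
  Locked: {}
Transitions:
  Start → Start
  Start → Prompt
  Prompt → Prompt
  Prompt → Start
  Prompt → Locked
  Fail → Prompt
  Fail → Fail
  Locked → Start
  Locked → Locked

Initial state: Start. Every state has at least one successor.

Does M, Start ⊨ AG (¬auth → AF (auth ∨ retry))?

Violated

States satisfying ¬auth → AF (auth ∨ retry): {Fail}.
States satisfying AG (¬auth → AF (auth ∨ retry)): ∅.
Locked is reachable from Start and violates ¬auth → AF (auth ∨ retry), so AG fails at Start.
Start ∉ Sat(AG (¬auth → AF (auth ∨ retry))).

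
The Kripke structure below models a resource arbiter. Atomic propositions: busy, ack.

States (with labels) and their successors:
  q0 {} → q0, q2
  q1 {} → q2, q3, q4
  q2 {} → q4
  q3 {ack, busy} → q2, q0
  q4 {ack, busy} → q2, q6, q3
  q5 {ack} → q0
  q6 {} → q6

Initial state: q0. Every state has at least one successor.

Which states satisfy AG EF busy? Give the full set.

States satisfying EF busy: {q0, q1, q2, q3, q4, q5}.
States satisfying AG EF busy: ∅.

none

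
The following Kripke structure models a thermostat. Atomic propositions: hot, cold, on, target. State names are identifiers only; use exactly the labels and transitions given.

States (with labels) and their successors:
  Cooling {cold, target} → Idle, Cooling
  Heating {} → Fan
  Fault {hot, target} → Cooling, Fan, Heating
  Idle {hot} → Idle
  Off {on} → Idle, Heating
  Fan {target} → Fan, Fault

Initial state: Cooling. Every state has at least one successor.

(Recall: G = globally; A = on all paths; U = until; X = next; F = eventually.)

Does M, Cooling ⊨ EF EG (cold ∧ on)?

States satisfying EG (cold ∧ on): ∅.
States satisfying EF EG (cold ∧ on): ∅.
No suitable path/successor from Cooling witnesses the formula.
Cooling ∉ Sat(EF EG (cold ∧ on)).

No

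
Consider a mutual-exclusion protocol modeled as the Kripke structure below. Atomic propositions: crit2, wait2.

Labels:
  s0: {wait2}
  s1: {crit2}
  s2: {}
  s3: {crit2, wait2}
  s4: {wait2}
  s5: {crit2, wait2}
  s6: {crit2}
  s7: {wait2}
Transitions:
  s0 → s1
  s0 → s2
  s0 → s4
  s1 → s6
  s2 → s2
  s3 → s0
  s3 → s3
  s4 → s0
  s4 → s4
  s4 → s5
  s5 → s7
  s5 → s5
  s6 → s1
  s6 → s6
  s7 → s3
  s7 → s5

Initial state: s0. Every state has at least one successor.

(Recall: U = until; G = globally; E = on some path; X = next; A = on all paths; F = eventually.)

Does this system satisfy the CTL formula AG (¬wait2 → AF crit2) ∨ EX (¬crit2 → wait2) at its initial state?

Yes

States satisfying ¬wait2 → AF crit2: {s0, s1, s3, s4, s5, s6, s7}.
States satisfying AG (¬wait2 → AF crit2): {s1, s6}.
States satisfying ¬crit2 → wait2: {s0, s1, s3, s4, s5, s6, s7}.
States satisfying EX (¬crit2 → wait2): {s0, s1, s3, s4, s5, s6, s7}.
States satisfying AG (¬wait2 → AF crit2) ∨ EX (¬crit2 → wait2): {s0, s1, s3, s4, s5, s6, s7}.
s0 ∈ Sat(AG (¬wait2 → AF crit2) ∨ EX (¬crit2 → wait2)).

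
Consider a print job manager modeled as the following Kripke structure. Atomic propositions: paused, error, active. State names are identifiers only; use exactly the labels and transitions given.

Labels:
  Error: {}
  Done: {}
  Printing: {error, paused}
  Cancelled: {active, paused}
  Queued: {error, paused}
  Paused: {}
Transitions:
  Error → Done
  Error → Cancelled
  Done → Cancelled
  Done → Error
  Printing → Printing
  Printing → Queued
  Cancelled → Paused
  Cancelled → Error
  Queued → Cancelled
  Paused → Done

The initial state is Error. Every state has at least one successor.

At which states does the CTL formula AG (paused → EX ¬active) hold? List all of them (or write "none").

{Error, Done, Cancelled, Paused}

States satisfying paused → EX ¬active: {Error, Done, Printing, Cancelled, Paused}.
States satisfying AG (paused → EX ¬active): {Error, Done, Cancelled, Paused}.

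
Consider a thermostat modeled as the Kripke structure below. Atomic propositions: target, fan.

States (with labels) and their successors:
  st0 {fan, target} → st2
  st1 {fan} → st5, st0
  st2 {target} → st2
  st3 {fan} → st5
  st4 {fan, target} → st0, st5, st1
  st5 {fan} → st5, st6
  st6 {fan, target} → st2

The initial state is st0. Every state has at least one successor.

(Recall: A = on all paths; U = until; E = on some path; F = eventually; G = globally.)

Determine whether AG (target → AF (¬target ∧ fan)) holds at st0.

No

States satisfying target → AF (¬target ∧ fan): {st1, st3, st5}.
States satisfying AG (target → AF (¬target ∧ fan)): ∅.
st0 is reachable from st0 and violates target → AF (¬target ∧ fan), so AG fails at st0.
st0 ∉ Sat(AG (target → AF (¬target ∧ fan))).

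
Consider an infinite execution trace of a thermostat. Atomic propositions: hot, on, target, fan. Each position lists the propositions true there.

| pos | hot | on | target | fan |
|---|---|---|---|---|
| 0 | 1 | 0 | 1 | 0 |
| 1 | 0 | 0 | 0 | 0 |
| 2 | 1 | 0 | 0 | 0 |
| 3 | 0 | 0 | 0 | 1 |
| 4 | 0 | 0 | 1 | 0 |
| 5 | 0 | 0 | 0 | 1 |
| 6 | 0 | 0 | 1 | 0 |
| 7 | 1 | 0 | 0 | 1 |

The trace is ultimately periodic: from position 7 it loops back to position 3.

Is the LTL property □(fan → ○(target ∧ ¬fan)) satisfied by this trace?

fan → ○(target ∧ ¬fan) must hold at every position from 0 onward. It fails at position 7, so □(fan → ○(target ∧ ¬fan)) is false.
Positions where fan holds: 3, 5, 7.
Check ○(target ∧ ¬fan) at each: 3→ok, 5→ok, 7→fails.

Violated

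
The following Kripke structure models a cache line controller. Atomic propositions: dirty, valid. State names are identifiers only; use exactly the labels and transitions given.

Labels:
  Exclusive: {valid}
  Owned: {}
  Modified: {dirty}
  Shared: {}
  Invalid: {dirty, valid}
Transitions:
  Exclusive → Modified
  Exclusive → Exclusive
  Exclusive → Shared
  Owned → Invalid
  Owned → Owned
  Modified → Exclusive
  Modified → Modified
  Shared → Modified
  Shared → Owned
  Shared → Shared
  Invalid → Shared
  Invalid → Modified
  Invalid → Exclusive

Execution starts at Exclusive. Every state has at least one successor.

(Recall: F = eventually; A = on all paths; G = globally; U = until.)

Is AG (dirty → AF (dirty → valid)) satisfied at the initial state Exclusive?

Does not hold

States satisfying dirty → AF (dirty → valid): {Exclusive, Owned, Shared, Invalid}.
States satisfying AG (dirty → AF (dirty → valid)): ∅.
Modified is reachable from Exclusive and violates dirty → AF (dirty → valid), so AG fails at Exclusive.
Exclusive ∉ Sat(AG (dirty → AF (dirty → valid))).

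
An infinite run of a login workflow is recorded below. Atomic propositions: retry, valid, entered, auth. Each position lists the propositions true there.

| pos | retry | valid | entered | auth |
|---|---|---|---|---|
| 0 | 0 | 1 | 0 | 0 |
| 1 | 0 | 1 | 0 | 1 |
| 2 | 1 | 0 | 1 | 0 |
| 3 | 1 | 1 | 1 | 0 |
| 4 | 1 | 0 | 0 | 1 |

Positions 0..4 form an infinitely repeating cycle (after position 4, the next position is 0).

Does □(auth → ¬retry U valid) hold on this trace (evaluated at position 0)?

auth → ¬retry U valid must hold at every position from 0 onward. It fails at position 4, so □(auth → ¬retry U valid) is false.
Positions where auth holds: 1, 4.
Check ¬retry U valid at each: 1→ok, 4→fails.

Violated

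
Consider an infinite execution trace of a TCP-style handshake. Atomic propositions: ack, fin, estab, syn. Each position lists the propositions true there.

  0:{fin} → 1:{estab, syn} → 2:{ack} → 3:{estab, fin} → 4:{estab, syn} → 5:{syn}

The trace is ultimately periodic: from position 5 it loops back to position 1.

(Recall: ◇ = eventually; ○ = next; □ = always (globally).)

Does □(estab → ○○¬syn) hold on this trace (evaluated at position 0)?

estab → ○○¬syn must hold at every position from 0 onward. It fails at position 3, so □(estab → ○○¬syn) is false.
Positions where estab holds: 1, 3, 4.
Check ○○¬syn at each: 1→ok, 3→fails, 4→fails.

Violated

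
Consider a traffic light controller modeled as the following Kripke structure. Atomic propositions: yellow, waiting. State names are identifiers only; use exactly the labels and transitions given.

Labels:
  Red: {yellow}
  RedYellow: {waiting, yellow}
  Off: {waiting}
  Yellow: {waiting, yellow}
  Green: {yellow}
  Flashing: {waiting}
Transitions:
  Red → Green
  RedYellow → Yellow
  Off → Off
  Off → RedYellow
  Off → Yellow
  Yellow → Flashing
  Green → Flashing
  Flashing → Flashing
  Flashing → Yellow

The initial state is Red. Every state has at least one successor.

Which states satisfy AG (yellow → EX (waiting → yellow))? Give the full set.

none

States satisfying yellow → EX (waiting → yellow): {Red, RedYellow, Off, Flashing}.
States satisfying AG (yellow → EX (waiting → yellow)): ∅.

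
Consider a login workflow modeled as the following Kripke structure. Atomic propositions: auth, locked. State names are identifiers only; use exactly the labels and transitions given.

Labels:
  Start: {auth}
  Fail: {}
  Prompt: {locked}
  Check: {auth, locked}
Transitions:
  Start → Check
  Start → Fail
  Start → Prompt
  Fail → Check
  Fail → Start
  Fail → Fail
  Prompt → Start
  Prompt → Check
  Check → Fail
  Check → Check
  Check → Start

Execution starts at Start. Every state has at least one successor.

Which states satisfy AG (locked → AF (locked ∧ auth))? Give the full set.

none

States satisfying locked → AF (locked ∧ auth): {Start, Fail, Check}.
States satisfying AG (locked → AF (locked ∧ auth)): ∅.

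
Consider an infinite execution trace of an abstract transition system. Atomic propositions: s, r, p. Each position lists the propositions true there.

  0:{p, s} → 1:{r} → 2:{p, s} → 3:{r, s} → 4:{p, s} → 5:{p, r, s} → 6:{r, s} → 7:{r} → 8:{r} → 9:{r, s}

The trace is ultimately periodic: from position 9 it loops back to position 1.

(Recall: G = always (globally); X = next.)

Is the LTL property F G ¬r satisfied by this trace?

G ¬r is false at every position 0..9, so it never becomes true and F G ¬r fails.

Does not hold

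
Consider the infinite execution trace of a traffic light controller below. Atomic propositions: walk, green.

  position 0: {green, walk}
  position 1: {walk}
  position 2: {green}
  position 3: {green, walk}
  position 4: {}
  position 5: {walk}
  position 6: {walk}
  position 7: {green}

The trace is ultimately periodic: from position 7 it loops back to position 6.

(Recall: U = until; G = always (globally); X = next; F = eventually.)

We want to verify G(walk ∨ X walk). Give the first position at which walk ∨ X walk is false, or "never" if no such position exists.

never

walk ∨ X walk holds at every position 0..7, and those are all the positions the trace ever visits, so the invariant G(walk ∨ X walk) is never violated.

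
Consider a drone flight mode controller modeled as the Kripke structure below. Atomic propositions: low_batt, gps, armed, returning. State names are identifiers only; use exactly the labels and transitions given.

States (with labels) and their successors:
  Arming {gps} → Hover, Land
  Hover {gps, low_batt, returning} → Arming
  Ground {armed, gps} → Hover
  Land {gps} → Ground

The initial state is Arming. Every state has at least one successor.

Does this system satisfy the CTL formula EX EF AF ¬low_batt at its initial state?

Holds

States satisfying EF AF ¬low_batt: {Arming, Hover, Ground, Land}.
States satisfying EX EF AF ¬low_batt: {Arming, Hover, Ground, Land}.
Arming ∈ Sat(EX EF AF ¬low_batt).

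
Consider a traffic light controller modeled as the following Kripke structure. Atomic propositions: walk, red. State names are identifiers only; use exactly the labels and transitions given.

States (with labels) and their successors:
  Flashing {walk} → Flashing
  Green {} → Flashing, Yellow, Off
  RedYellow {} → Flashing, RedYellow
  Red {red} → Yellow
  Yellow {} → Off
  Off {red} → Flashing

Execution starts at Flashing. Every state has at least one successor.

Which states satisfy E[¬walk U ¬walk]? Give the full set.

{Green, RedYellow, Red, Yellow, Off}

States satisfying ¬walk: {Green, RedYellow, Red, Yellow, Off}.
States satisfying E[¬walk U ¬walk]: {Green, RedYellow, Red, Yellow, Off}.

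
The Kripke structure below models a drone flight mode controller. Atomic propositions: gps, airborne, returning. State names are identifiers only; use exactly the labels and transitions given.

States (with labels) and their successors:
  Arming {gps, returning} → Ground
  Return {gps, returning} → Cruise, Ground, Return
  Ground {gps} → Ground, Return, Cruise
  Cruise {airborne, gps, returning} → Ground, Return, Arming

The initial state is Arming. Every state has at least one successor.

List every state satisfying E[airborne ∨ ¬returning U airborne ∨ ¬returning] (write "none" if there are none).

{Ground, Cruise}

States satisfying airborne ∨ ¬returning: {Ground, Cruise}.
States satisfying E[airborne ∨ ¬returning U airborne ∨ ¬returning]: {Ground, Cruise}.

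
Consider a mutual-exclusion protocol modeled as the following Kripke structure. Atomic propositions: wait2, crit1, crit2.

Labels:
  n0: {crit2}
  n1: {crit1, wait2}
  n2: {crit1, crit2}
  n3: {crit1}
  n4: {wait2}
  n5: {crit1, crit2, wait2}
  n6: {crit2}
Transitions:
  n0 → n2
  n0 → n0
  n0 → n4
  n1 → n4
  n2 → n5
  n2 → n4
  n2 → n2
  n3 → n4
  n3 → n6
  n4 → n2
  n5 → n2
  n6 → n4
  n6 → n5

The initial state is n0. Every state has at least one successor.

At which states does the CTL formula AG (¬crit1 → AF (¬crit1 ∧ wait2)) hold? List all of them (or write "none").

States satisfying ¬crit1 → AF (¬crit1 ∧ wait2): {n1, n2, n3, n4, n5}.
States satisfying AG (¬crit1 → AF (¬crit1 ∧ wait2)): {n1, n2, n4, n5}.

{n1, n2, n4, n5}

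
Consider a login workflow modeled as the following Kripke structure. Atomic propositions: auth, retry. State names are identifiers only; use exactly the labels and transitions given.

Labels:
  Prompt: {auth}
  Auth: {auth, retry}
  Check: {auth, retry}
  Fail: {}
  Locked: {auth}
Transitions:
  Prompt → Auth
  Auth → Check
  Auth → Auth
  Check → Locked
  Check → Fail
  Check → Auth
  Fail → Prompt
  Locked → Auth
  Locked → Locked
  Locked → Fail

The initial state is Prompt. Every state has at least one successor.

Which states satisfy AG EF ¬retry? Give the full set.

States satisfying EF ¬retry: {Prompt, Auth, Check, Fail, Locked}.
States satisfying AG EF ¬retry: {Prompt, Auth, Check, Fail, Locked}.

{Prompt, Auth, Check, Fail, Locked}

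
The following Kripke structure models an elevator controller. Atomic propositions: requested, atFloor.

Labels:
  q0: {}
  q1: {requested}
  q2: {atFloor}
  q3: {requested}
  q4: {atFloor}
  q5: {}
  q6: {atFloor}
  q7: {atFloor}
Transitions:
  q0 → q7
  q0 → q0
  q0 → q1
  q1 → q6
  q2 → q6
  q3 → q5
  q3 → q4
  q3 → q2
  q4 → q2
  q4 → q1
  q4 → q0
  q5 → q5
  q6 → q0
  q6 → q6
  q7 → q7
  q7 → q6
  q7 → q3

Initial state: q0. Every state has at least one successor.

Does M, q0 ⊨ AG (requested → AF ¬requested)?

Holds

States satisfying requested → AF ¬requested: {q0, q1, q2, q3, q4, q5, q6, q7}.
States satisfying AG (requested → AF ¬requested): {q0, q1, q2, q3, q4, q5, q6, q7}.
Every state reachable from q0 satisfies requested → AF ¬requested.
q0 ∈ Sat(AG (requested → AF ¬requested)).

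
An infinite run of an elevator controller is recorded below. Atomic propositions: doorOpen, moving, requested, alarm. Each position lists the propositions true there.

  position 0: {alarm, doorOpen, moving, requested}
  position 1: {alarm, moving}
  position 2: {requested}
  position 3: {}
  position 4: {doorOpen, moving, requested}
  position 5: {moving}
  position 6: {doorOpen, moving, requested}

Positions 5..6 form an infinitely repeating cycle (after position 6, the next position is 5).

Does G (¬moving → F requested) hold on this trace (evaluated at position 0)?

¬moving → F requested holds at every position 0..6, and those are all positions ever visited, so G (¬moving → F requested) holds.
Positions where ¬moving holds: 2, 3.
Check F requested at each: 2→ok, 3→ok.

Yes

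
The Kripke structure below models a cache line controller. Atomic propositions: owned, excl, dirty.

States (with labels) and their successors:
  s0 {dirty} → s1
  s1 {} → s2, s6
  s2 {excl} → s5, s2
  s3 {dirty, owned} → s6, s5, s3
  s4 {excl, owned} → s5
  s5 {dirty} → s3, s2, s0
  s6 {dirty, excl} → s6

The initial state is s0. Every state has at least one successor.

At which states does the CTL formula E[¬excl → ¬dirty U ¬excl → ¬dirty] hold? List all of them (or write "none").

States satisfying ¬excl → ¬dirty: {s1, s2, s4, s6}.
States satisfying E[¬excl → ¬dirty U ¬excl → ¬dirty]: {s1, s2, s4, s6}.

{s1, s2, s4, s6}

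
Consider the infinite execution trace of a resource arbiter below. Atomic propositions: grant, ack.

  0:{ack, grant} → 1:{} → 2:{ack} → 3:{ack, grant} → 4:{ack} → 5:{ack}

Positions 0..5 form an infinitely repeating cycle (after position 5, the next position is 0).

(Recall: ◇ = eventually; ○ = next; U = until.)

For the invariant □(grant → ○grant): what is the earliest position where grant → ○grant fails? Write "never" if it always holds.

At position 0 the labels are {ack, grant} and the next position 1 has {}, so grant → ○grant is false there. This is the first violation.

0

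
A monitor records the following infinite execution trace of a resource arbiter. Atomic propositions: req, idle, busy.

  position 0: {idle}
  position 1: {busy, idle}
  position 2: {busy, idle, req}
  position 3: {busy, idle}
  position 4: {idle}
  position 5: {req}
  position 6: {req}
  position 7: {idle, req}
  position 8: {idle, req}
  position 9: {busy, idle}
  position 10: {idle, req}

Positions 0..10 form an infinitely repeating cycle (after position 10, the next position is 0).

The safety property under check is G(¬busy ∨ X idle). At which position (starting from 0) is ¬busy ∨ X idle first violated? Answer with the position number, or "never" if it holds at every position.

¬busy ∨ X idle holds at every position 0..10, and those are all the positions the trace ever visits, so the invariant G(¬busy ∨ X idle) is never violated.

never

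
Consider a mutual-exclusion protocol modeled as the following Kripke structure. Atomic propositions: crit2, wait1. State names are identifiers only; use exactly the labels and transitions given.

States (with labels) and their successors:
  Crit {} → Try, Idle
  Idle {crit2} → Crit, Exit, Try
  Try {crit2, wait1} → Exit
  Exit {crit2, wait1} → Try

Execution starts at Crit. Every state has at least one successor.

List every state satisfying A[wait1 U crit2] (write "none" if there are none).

States satisfying wait1: {Try, Exit}.
States satisfying crit2: {Idle, Try, Exit}.
States satisfying A[wait1 U crit2]: {Idle, Try, Exit}.

{Idle, Try, Exit}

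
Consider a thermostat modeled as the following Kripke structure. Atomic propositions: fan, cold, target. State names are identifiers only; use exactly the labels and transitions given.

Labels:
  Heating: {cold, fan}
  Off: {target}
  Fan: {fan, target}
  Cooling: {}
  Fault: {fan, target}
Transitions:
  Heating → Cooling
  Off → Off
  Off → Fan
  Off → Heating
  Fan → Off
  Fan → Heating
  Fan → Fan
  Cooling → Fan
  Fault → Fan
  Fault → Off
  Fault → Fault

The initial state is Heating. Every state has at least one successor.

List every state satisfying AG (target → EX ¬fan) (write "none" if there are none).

{Heating, Off, Fan, Cooling, Fault}

States satisfying target → EX ¬fan: {Heating, Off, Fan, Cooling, Fault}.
States satisfying AG (target → EX ¬fan): {Heating, Off, Fan, Cooling, Fault}.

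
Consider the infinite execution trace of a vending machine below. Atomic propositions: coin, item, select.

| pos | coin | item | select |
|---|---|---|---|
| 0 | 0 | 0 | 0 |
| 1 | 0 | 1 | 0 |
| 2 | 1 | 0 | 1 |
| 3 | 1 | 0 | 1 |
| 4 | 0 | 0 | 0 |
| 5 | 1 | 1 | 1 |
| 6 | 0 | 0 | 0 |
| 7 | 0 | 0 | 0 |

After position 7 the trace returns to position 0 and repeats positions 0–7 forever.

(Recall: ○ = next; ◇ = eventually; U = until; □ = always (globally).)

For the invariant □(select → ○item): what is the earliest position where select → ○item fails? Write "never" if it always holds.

2

Check select → ○item at each position in order: 0 ✓, 1 ✓.
At position 2 the labels are {coin, select} and the next position 3 has {coin, select}, so select → ○item is false there. This is the first violation.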